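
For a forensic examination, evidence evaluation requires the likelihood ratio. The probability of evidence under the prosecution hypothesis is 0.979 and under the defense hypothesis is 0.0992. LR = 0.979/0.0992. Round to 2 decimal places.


Likelihood ratio calculation:
LR = P(E|Hp) / P(E|Hd)
LR = 0.979 / 0.0992
LR = 9.87

9.87


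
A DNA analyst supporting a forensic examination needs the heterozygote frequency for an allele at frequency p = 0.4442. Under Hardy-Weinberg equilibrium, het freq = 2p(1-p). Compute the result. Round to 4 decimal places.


Hardy-Weinberg heterozygote frequency:
q = 1 - p = 1 - 0.4442 = 0.5558
2pq = 2 * 0.4442 * 0.5558 = 0.4938

0.4938


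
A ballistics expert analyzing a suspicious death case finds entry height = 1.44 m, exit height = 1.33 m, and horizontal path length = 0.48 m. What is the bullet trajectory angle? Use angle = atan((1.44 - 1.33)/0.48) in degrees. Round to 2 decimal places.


Bullet trajectory angle:
Height difference = 1.44 - 1.33 = 0.11 m
angle = atan(0.11 / 0.48)
angle = atan(0.229167)
angle = 12.91 degrees

12.91


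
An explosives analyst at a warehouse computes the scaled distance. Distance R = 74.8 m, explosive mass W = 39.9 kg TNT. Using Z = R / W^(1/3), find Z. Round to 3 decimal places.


Scaled distance calculation:
W^(1/3) = 39.9^(1/3) = 3.4171
Z = R / W^(1/3) = 74.8 / 3.4171
Z = 21.890 m/kg^(1/3)

21.890


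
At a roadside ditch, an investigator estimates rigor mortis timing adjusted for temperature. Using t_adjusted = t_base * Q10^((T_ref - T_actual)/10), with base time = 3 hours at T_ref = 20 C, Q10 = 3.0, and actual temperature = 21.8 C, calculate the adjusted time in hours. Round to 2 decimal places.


Rigor mortis time adjustment:
Exponent = (T_ref - T_actual) / 10 = (20 - 21.8) / 10 = -0.18
Q10 factor = 3.0^-0.18 = 0.82057
t_adjusted = 3 * 0.82057 = 2.46 hours

2.46


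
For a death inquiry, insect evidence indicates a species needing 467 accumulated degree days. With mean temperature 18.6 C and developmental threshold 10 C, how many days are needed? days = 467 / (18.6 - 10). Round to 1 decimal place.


Insect development time:
Effective temperature = avg_temp - T_base = 18.6 - 10 = 8.6 C
Days = ADD / effective_temp = 467 / 8.6 = 54.3 days

54.3


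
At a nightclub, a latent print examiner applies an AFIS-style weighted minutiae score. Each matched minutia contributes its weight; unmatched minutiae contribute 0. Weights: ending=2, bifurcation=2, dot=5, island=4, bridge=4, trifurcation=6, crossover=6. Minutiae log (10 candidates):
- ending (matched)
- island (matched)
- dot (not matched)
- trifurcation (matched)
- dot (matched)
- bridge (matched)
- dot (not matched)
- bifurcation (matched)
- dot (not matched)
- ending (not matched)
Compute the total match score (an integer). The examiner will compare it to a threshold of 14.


Weighted minutiae match score:
  ending: matched, +2 (running total 2)
  island: matched, +4 (running total 6)
  dot: not matched, +0
  trifurcation: matched, +6 (running total 12)
  dot: matched, +5 (running total 17)
  bridge: matched, +4 (running total 21)
  dot: not matched, +0
  bifurcation: matched, +2 (running total 23)
  dot: not matched, +0
  ending: not matched, +0
Total score = 23
Threshold = 14; verdict = identification

23


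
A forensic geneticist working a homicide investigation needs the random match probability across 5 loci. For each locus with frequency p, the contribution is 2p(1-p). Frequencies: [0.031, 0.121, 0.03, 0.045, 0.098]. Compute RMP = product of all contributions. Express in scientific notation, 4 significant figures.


Computing RMP for 5 loci:
Locus 1: 2 * 0.031 * 0.969 = 0.060078
Locus 2: 2 * 0.121 * 0.879 = 0.212718
Locus 3: 2 * 0.03 * 0.97 = 0.0582
Locus 4: 2 * 0.045 * 0.955 = 0.08595
Locus 5: 2 * 0.098 * 0.902 = 0.176792
RMP = 1.130e-05

1.130e-05


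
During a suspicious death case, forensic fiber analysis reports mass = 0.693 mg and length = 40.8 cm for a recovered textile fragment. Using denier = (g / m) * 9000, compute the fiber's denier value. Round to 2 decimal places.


Denier calculation:
Mass in grams = 0.693 mg / 1000 = 0.000693 g
Length in meters = 40.8 cm / 100 = 0.408 m
Linear density = mass / length = 0.000693 / 0.408 = 0.00169853 g/m
Denier = (g/m) * 9000 = 0.00169853 * 9000 = 15.29

15.29


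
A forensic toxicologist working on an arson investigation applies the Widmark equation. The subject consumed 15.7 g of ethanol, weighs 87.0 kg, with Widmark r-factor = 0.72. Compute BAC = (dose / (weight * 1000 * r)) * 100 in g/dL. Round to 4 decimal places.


Applying the Widmark formula:
BAC = (dose_g / (body_wt * 1000 * r)) * 100
Denominator = 87.0 * 1000 * 0.72 = 62640
BAC = (15.7 / 62640) * 100
BAC = 0.0251 g/dL

0.0251


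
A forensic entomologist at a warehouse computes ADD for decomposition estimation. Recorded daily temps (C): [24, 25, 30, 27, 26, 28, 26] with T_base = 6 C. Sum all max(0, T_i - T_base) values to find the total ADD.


Computing ADD day by day:
Day 1: max(0, 24 - 6) = 18
Day 2: max(0, 25 - 6) = 19
Day 3: max(0, 30 - 6) = 24
Day 4: max(0, 27 - 6) = 21
Day 5: max(0, 26 - 6) = 20
Day 6: max(0, 28 - 6) = 22
Day 7: max(0, 26 - 6) = 20
Total ADD = 144

144


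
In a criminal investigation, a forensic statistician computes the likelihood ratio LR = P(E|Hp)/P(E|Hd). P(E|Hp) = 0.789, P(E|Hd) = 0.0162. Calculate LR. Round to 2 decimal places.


Likelihood ratio calculation:
LR = P(E|Hp) / P(E|Hd)
LR = 0.789 / 0.0162
LR = 48.70

48.70


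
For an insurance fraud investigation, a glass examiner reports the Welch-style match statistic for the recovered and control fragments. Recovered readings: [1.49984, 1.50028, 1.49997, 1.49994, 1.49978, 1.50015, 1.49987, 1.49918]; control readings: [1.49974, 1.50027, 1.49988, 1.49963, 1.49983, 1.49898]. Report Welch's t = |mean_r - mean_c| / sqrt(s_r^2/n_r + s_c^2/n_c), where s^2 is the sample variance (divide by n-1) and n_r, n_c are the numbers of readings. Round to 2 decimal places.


Welch's t-criterion for glass RI comparison:
Recovered mean = sum / n_r = 11.99901 / 8 = 1.4998763
Control mean = sum / n_c = 8.99833 / 6 = 1.4997217
Recovered sample variance s_r^2 = 1.06598e-07
Control sample variance s_c^2 = 1.79257e-07
Welch SE (unpooled) = sqrt(s_r^2/n_r + s_c^2/n_c) = sqrt(1.33248e-08 + 2.98761e-08) = sqrt(4.32009e-08) = 0.000207848
|mean_r - mean_c| = 0.000154583
t = 0.000154583 / 0.000207848 = 0.74

0.74


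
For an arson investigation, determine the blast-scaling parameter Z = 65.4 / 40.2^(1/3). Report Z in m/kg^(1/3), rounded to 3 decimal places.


Scaled distance calculation:
W^(1/3) = 40.2^(1/3) = 3.425642
Z = R / W^(1/3) = 65.4 / 3.425642
Z = 19.091 m/kg^(1/3)

19.091


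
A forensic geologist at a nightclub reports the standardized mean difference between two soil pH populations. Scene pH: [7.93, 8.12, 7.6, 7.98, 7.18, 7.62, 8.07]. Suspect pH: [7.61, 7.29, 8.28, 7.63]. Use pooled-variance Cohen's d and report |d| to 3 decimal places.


Pooled-variance Cohen's d for soil pH comparison:
Scene mean = 54.5 / 7 = 7.785714
Suspect mean = 30.81 / 4 = 7.7025
Scene sample variance s_s^2 = 0.113329
Suspect sample variance s_c^2 = 0.172492
Pooled variance = ((n_s-1)*s_s^2 + (n_c-1)*s_c^2) / (n_s + n_c - 2) = 0.13305
Pooled SD = sqrt(0.13305) = 0.36476
Mean difference = 0.083214
|d| = |0.083214| / 0.36476 = 0.228

0.228


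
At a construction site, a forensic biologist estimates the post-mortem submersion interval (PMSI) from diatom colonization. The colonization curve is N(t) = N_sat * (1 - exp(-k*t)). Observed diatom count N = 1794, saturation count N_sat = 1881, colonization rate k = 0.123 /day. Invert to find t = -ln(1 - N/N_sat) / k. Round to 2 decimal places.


PMSI from diatom colonization curve:
N / N_sat = 1794 / 1881 = 0.953748
1 - N/N_sat = 0.046252
ln(1 - N/N_sat) = -3.073651
t = -ln(1 - N/N_sat) / k = -(-3.073651) / 0.123 = 24.99 days

24.99


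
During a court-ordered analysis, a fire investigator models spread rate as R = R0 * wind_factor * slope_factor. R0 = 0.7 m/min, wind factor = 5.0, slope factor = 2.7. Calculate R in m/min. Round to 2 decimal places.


Fire spread rate calculation:
R = R0 * wind_factor * slope_factor
= 0.7 * 5.0 * 2.7
= 3.5 * 2.7
= 9.45 m/min

9.45


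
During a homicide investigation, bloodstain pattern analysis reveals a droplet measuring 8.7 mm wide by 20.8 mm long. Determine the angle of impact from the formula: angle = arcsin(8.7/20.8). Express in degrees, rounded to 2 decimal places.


Blood spatter impact angle calculation:
width / length = 8.7 / 20.8 = 0.418269
angle = arcsin(0.418269)
angle = 24.73 degrees

24.73


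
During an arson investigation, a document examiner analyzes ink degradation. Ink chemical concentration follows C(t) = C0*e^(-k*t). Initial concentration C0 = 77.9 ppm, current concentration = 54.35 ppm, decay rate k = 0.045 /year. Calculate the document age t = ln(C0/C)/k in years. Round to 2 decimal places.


Document age estimation:
C0/C = 77.9 / 54.35 = 1.433303
ln(C0/C) = 0.359982
t = 0.359982 / 0.045 = 8.00 years

8.00


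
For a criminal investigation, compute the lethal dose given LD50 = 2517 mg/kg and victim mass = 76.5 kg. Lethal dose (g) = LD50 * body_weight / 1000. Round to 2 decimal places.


Lethal dose calculation:
Lethal dose = LD50 * body_weight / 1000
= 2517 * 76.5 / 1000
= 192550.5 / 1000
= 192.55 g

192.55


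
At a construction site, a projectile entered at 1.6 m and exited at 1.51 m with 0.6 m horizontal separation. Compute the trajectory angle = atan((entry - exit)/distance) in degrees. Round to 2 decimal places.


Bullet trajectory angle:
Height difference = 1.6 - 1.51 = 0.09 m
angle = atan(0.09 / 0.6)
angle = atan(0.15)
angle = 8.53 degrees

8.53


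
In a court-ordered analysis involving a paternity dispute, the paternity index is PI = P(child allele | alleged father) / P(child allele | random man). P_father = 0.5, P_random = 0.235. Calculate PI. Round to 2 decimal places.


Paternity Index calculation:
PI = P(allele|father) / P(allele|random)
PI = 0.5 / 0.235
PI = 2.13

2.13


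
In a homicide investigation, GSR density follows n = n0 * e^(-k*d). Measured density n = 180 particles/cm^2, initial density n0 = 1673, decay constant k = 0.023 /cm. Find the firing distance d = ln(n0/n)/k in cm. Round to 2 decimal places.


GSR distance calculation:
n0/n = 1673 / 180 = 9.294444
ln(n0/n) = 2.229417
d = 2.229417 / 0.023 = 96.93 cm

96.93


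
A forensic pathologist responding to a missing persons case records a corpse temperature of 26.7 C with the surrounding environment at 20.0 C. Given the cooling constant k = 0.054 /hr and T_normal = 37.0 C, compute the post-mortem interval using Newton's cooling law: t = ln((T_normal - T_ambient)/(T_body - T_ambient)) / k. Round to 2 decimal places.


Using Newton's law of cooling:
t = ln((T_normal - T_ambient) / (T_body - T_ambient)) / k
T_normal - T_ambient = 17.0
T_body - T_ambient = 6.7
Ratio = 2.537313
ln(ratio) = 0.931106
t = 0.931106 / 0.054 = 17.24 hours

17.24


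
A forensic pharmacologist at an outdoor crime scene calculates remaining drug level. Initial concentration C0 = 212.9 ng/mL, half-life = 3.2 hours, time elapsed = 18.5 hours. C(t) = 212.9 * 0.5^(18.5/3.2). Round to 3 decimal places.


Drug concentration decay:
Number of half-lives = t / t_half = 18.5 / 3.2 = 5.78125
Decay factor = 0.5^5.78125 = 0.0181832
C(t) = 212.9 * 0.0181832 = 3.871 ng/mL

3.871


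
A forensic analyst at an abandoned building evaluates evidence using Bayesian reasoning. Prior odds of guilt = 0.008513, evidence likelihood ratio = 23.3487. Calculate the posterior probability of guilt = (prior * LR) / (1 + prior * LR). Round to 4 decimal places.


Bayesian evidence evaluation:
Posterior odds = prior_odds * LR = 0.008513 * 23.3487 = 0.1987675
Posterior probability = posterior_odds / (1 + posterior_odds)
= 0.1987675 / (1 + 0.1987675)
= 0.1987675 / 1.1987675
= 0.1658

0.1658


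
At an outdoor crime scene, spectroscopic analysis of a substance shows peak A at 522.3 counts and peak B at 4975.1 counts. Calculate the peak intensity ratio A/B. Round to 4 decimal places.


Spectral peak ratio:
Peak A = 522.3 counts
Peak B = 4975.1 counts
Ratio = 522.3 / 4975.1 = 0.1050

0.1050


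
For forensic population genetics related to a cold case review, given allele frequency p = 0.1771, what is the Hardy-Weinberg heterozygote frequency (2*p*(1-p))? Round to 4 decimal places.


Hardy-Weinberg heterozygote frequency:
q = 1 - p = 1 - 0.1771 = 0.8229
2pq = 2 * 0.1771 * 0.8229 = 0.2915

0.2915


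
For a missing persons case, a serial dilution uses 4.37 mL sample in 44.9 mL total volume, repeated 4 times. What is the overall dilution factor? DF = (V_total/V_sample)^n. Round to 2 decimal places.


Dilution factor calculation:
Single dilution = V_total / V_sample = 44.9 / 4.37 ≈ 10.2746
Number of dilutions = 4
Total DF = (44.9 / 4.37)^4 (full precision, rounded at the end) = 11144.48

11144.48


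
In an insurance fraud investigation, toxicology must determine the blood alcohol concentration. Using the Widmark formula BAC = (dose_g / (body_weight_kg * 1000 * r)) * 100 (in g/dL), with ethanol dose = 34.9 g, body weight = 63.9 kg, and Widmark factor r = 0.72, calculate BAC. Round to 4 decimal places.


Applying the Widmark formula:
BAC = (dose_g / (body_wt * 1000 * r)) * 100
Denominator = 63.9 * 1000 * 0.72 = 46008
BAC = (34.9 / 46008) * 100
BAC = 0.0759 g/dL

0.0759


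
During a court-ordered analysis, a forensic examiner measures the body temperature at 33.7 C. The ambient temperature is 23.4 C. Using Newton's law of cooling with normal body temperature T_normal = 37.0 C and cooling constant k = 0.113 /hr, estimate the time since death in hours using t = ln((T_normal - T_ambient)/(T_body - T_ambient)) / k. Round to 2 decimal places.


Using Newton's law of cooling:
t = ln((T_normal - T_ambient) / (T_body - T_ambient)) / k
T_normal - T_ambient = 13.6
T_body - T_ambient = 10.3
Ratio = 1.320388
ln(ratio) = 0.277926
t = 0.277926 / 0.113 = 2.46 hours

2.46


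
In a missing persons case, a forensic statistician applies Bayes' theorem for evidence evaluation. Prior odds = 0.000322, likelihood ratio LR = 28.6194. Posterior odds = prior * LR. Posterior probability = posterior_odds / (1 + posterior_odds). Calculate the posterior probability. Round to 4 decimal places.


Bayesian evidence evaluation:
Posterior odds = prior_odds * LR = 0.000322 * 28.6194 = 0.009215447
Posterior probability = posterior_odds / (1 + posterior_odds)
= 0.009215447 / (1 + 0.009215447)
= 0.009215447 / 1.009215447
= 0.0091

0.0091


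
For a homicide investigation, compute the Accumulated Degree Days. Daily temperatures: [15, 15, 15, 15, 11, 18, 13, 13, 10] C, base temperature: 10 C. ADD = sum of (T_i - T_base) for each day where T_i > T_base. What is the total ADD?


Computing ADD day by day:
Day 1: max(0, 15 - 10) = 5
Day 2: max(0, 15 - 10) = 5
Day 3: max(0, 15 - 10) = 5
Day 4: max(0, 15 - 10) = 5
Day 5: max(0, 11 - 10) = 1
Day 6: max(0, 18 - 10) = 8
Day 7: max(0, 13 - 10) = 3
Day 8: max(0, 13 - 10) = 3
Day 9: max(0, 10 - 10) = 0
Total ADD = 35

35


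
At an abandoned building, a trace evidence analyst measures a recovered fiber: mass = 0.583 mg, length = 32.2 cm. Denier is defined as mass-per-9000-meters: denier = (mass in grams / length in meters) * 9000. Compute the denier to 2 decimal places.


Denier calculation:
Mass in grams = 0.583 mg / 1000 = 0.000583 g
Length in meters = 32.2 cm / 100 = 0.322 m
Linear density = mass / length = 0.000583 / 0.322 = 0.00181056 g/m
Denier = (g/m) * 9000 = 0.00181056 * 9000 = 16.30

16.30


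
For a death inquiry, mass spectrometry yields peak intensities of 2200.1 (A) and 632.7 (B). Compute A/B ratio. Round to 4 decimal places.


Spectral peak ratio:
Peak A = 2200.1 counts
Peak B = 632.7 counts
Ratio = 2200.1 / 632.7 = 3.4773

3.4773


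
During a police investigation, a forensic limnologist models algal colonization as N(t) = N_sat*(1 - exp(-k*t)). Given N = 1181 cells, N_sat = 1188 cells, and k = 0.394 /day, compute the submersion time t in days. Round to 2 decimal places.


PMSI from diatom colonization curve:
N / N_sat = 1181 / 1188 = 0.994108
1 - N/N_sat = 0.005892
ln(1 - N/N_sat) = -5.13416
t = -ln(1 - N/N_sat) / k = -(-5.13416) / 0.394 = 13.03 days

13.03


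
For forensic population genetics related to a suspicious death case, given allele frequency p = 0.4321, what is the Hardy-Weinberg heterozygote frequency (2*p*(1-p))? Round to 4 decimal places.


Hardy-Weinberg heterozygote frequency:
q = 1 - p = 1 - 0.4321 = 0.5679
2pq = 2 * 0.4321 * 0.5679 = 0.4908

0.4908


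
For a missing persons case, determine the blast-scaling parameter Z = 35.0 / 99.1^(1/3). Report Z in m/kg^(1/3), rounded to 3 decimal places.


Scaled distance calculation:
W^(1/3) = 99.1^(1/3) = 4.627622
Z = R / W^(1/3) = 35.0 / 4.627622
Z = 7.563 m/kg^(1/3)

7.563


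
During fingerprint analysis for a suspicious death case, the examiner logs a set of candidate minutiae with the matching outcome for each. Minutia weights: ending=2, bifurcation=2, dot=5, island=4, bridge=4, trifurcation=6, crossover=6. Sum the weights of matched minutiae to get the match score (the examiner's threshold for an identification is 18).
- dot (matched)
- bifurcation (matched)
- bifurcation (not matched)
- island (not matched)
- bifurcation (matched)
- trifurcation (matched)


Weighted minutiae match score:
  dot: matched, +5 (running total 5)
  bifurcation: matched, +2 (running total 7)
  bifurcation: not matched, +0
  island: not matched, +0
  bifurcation: matched, +2 (running total 9)
  trifurcation: matched, +6 (running total 15)
Total score = 15
Threshold = 18; verdict = inconclusive

15


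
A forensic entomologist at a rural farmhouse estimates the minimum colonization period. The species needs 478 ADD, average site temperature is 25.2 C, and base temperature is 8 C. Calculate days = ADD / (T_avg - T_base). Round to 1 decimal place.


Insect development time:
Effective temperature = avg_temp - T_base = 25.2 - 8 = 17.2 C
Days = ADD / effective_temp = 478 / 17.2 = 27.8 days

27.8


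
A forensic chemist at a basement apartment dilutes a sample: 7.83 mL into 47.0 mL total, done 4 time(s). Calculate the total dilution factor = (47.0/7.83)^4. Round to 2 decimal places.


Dilution factor calculation:
Single dilution = V_total / V_sample = 47.0 / 7.83 ≈ 6.002554
Number of dilutions = 4
Total DF = (47.0 / 7.83)^4 (full precision, rounded at the end) = 1298.21

1298.21


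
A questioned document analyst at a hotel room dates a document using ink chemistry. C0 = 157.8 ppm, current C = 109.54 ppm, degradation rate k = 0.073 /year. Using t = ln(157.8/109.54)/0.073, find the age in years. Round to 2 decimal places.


Document age estimation:
C0/C = 157.8 / 109.54 = 1.44057
ln(C0/C) = 0.365039
t = 0.365039 / 0.073 = 5.00 years

5.00


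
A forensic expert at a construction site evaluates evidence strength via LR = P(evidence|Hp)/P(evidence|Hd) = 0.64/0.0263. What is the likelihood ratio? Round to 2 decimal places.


Likelihood ratio calculation:
LR = P(E|Hp) / P(E|Hd)
LR = 0.64 / 0.0263
LR = 24.33

24.33


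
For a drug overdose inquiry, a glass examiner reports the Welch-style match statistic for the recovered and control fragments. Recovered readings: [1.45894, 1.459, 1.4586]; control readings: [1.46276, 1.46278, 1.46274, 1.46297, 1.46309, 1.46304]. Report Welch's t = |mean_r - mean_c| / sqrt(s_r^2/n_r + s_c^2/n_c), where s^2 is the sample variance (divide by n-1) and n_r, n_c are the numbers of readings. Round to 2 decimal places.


Welch's t-criterion for glass RI comparison:
Recovered mean = sum / n_r = 4.37654 / 3 = 1.4588467
Control mean = sum / n_c = 8.77738 / 6 = 1.4628967
Recovered sample variance s_r^2 = 4.65333e-08
Control sample variance s_c^2 = 2.40267e-08
Welch SE (unpooled) = sqrt(s_r^2/n_r + s_c^2/n_c) = sqrt(1.55111e-08 + 4.00444e-09) = sqrt(1.95155e-08) = 0.000139698
|mean_r - mean_c| = 0.00405
t = 0.00405 / 0.000139698 = 28.99

28.99


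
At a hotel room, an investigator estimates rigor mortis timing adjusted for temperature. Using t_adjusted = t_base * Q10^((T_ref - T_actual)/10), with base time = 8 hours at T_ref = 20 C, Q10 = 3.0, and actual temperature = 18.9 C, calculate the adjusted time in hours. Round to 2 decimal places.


Rigor mortis time adjustment:
Exponent = (T_ref - T_actual) / 10 = (20 - 18.9) / 10 = 0.11
Q10 factor = 3.0^0.11 = 1.12845
t_adjusted = 8 * 1.12845 = 9.03 hours

9.03


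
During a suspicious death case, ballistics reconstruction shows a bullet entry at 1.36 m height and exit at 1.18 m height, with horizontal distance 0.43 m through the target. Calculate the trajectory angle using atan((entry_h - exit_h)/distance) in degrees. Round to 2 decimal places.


Bullet trajectory angle:
Height difference = 1.36 - 1.18 = 0.18 m
angle = atan(0.18 / 0.43)
angle = atan(0.418605)
angle = 22.71 degrees

22.71


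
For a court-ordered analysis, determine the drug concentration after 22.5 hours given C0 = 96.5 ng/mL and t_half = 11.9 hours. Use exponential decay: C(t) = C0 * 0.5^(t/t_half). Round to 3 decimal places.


Drug concentration decay:
Number of half-lives = t / t_half = 22.5 / 11.9 = 1.890756
Decay factor = 0.5^1.890756 = 0.26966571
C(t) = 96.5 * 0.26966571 = 26.023 ng/mL

26.023


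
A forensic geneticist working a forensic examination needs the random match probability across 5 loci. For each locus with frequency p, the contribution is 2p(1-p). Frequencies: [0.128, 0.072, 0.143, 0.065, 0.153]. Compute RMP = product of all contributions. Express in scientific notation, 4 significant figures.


Computing RMP for 5 loci:
Locus 1: 2 * 0.128 * 0.872 = 0.223232
Locus 2: 2 * 0.072 * 0.928 = 0.133632
Locus 3: 2 * 0.143 * 0.857 = 0.245102
Locus 4: 2 * 0.065 * 0.935 = 0.12155
Locus 5: 2 * 0.153 * 0.847 = 0.259182
RMP = 2.303e-04

2.303e-04


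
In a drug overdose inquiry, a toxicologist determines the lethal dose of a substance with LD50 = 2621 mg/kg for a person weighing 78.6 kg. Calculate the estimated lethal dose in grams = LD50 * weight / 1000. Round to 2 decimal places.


Lethal dose calculation:
Lethal dose = LD50 * body_weight / 1000
= 2621 * 78.6 / 1000
= 206010.6 / 1000
= 206.01 g

206.01


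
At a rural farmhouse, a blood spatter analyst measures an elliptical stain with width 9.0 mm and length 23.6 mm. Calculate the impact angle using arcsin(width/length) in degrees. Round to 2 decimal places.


Blood spatter impact angle calculation:
width / length = 9.0 / 23.6 = 0.381356
angle = arcsin(0.381356)
angle = 22.42 degrees

22.42


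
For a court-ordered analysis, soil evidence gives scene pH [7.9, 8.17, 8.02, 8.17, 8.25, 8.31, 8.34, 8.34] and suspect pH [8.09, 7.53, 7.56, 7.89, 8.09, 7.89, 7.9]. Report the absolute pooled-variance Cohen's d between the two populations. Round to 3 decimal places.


Pooled-variance Cohen's d for soil pH comparison:
Scene mean = 65.5 / 8 = 8.1875
Suspect mean = 54.95 / 7 = 7.85
Scene sample variance s_s^2 = 0.02525
Suspect sample variance s_c^2 = 0.051233
Pooled variance = ((n_s-1)*s_s^2 + (n_c-1)*s_c^2) / (n_s + n_c - 2) = 0.037242
Pooled SD = sqrt(0.037242) = 0.192982
Mean difference = 0.3375
|d| = |0.3375| / 0.192982 = 1.749

1.749


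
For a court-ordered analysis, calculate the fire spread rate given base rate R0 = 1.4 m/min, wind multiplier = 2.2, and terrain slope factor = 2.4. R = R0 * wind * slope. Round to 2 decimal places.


Fire spread rate calculation:
R = R0 * wind_factor * slope_factor
= 1.4 * 2.2 * 2.4
= 3.08 * 2.4
= 7.39 m/min

7.39


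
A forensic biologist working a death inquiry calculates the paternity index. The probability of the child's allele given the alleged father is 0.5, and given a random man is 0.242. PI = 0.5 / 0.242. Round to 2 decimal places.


Paternity Index calculation:
PI = P(allele|father) / P(allele|random)
PI = 0.5 / 0.242
PI = 2.07

2.07


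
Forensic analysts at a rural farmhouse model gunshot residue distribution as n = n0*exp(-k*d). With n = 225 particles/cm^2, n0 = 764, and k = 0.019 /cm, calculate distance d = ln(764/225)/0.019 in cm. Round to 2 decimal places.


GSR distance calculation:
n0/n = 764 / 225 = 3.395556
ln(n0/n) = 1.222468
d = 1.222468 / 0.019 = 64.34 cm

64.34


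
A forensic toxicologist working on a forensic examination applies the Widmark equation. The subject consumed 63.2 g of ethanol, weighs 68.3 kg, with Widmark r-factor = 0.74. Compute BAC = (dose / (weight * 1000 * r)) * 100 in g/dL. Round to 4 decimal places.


Applying the Widmark formula:
BAC = (dose_g / (body_wt * 1000 * r)) * 100
Denominator = 68.3 * 1000 * 0.74 = 50542
BAC = (63.2 / 50542) * 100
BAC = 0.1250 g/dL

0.1250


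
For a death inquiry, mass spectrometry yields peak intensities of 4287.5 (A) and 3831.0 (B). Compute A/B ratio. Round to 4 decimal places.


Spectral peak ratio:
Peak A = 4287.5 counts
Peak B = 3831.0 counts
Ratio = 4287.5 / 3831.0 = 1.1192

1.1192


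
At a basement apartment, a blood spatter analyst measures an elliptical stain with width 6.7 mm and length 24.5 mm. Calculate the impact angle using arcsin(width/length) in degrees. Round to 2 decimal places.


Blood spatter impact angle calculation:
width / length = 6.7 / 24.5 = 0.273469
angle = arcsin(0.273469)
angle = 15.87 degrees

15.87


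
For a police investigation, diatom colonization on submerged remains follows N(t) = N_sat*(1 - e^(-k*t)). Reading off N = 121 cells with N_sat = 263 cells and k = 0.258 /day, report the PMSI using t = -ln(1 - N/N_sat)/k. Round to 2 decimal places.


PMSI from diatom colonization curve:
N / N_sat = 121 / 263 = 0.460076
1 - N/N_sat = 0.539924
ln(1 - N/N_sat) = -0.616327
t = -ln(1 - N/N_sat) / k = -(-0.616327) / 0.258 = 2.39 days

2.39


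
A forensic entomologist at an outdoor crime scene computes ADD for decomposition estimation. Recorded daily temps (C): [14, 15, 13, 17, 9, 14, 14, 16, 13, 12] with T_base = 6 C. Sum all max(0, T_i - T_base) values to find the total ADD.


Computing ADD day by day:
Day 1: max(0, 14 - 6) = 8
Day 2: max(0, 15 - 6) = 9
Day 3: max(0, 13 - 6) = 7
Day 4: max(0, 17 - 6) = 11
Day 5: max(0, 9 - 6) = 3
Day 6: max(0, 14 - 6) = 8
Day 7: max(0, 14 - 6) = 8
Day 8: max(0, 16 - 6) = 10
Day 9: max(0, 13 - 6) = 7
Day 10: max(0, 12 - 6) = 6
Total ADD = 77

77


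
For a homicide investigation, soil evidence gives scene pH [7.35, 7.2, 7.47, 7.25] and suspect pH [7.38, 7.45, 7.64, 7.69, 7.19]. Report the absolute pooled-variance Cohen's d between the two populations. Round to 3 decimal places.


Pooled-variance Cohen's d for soil pH comparison:
Scene mean = 29.27 / 4 = 7.3175
Suspect mean = 37.35 / 5 = 7.47
Scene sample variance s_s^2 = 0.014225
Suspect sample variance s_c^2 = 0.04105
Pooled variance = ((n_s-1)*s_s^2 + (n_c-1)*s_c^2) / (n_s + n_c - 2) = 0.029554
Pooled SD = sqrt(0.029554) = 0.171913
Mean difference = -0.1525
|d| = |-0.1525| / 0.171913 = 0.887

0.887


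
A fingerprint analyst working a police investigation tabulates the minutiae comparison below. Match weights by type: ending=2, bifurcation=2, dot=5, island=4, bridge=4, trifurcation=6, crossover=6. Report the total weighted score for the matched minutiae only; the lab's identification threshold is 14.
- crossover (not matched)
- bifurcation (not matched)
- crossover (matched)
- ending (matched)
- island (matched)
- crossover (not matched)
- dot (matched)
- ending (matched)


Weighted minutiae match score:
  crossover: not matched, +0
  bifurcation: not matched, +0
  crossover: matched, +6 (running total 6)
  ending: matched, +2 (running total 8)
  island: matched, +4 (running total 12)
  crossover: not matched, +0
  dot: matched, +5 (running total 17)
  ending: matched, +2 (running total 19)
Total score = 19
Threshold = 14; verdict = identification

19


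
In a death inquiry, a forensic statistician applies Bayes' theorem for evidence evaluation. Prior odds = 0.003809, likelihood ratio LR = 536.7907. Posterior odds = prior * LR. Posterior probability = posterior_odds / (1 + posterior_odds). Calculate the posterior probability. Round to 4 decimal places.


Bayesian evidence evaluation:
Posterior odds = prior_odds * LR = 0.003809 * 536.7907 = 2.044636
Posterior probability = posterior_odds / (1 + posterior_odds)
= 2.044636 / (1 + 2.044636)
= 2.044636 / 3.044636
= 0.6716

0.6716


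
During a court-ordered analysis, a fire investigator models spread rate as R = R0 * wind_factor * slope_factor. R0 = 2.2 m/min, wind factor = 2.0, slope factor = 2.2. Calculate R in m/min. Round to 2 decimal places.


Fire spread rate calculation:
R = R0 * wind_factor * slope_factor
= 2.2 * 2.0 * 2.2
= 4.4 * 2.2
= 9.68 m/min

9.68


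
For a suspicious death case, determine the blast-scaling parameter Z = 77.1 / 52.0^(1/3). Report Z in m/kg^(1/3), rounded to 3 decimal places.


Scaled distance calculation:
W^(1/3) = 52.0^(1/3) = 3.732511
Z = R / W^(1/3) = 77.1 / 3.732511
Z = 20.656 m/kg^(1/3)

20.656


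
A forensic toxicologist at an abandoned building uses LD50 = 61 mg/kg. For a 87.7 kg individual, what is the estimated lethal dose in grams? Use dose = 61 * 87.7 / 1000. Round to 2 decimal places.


Lethal dose calculation:
Lethal dose = LD50 * body_weight / 1000
= 61 * 87.7 / 1000
= 5349.7 / 1000
= 5.35 g

5.35


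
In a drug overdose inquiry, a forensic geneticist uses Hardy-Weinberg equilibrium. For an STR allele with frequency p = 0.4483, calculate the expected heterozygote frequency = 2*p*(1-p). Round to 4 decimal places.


Hardy-Weinberg heterozygote frequency:
q = 1 - p = 1 - 0.4483 = 0.5517
2pq = 2 * 0.4483 * 0.5517 = 0.4947

0.4947


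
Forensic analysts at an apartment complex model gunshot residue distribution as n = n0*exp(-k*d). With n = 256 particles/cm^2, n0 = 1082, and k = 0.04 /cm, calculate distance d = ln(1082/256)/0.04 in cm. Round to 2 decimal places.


GSR distance calculation:
n0/n = 1082 / 256 = 4.226562
ln(n0/n) = 1.441389
d = 1.441389 / 0.04 = 36.03 cm

36.03


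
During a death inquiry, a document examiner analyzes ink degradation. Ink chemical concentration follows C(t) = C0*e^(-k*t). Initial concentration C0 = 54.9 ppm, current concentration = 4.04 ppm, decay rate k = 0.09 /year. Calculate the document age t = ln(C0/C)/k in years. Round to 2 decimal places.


Document age estimation:
C0/C = 54.9 / 4.04 = 13.589109
ln(C0/C) = 2.609269
t = 2.609269 / 0.09 = 28.99 years

28.99


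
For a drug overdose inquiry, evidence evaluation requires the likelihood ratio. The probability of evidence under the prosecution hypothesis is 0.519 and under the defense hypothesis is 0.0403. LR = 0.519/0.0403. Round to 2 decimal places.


Likelihood ratio calculation:
LR = P(E|Hp) / P(E|Hd)
LR = 0.519 / 0.0403
LR = 12.88

12.88


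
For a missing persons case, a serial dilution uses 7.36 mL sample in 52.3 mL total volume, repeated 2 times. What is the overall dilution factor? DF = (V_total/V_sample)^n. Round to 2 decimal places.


Dilution factor calculation:
Single dilution = V_total / V_sample = 52.3 / 7.36 ≈ 7.105978
Number of dilutions = 2
Total DF = (52.3 / 7.36)^2 (full precision, rounded at the end) = 50.49

50.49


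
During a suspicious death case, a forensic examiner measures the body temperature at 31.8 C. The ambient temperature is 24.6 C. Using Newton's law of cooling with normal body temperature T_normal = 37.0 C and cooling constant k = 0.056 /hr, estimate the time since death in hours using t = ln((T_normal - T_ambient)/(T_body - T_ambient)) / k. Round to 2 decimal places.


Using Newton's law of cooling:
t = ln((T_normal - T_ambient) / (T_body - T_ambient)) / k
T_normal - T_ambient = 12.4
T_body - T_ambient = 7.2
Ratio = 1.722222
ln(ratio) = 0.543615
t = 0.543615 / 0.056 = 9.71 hours

9.71


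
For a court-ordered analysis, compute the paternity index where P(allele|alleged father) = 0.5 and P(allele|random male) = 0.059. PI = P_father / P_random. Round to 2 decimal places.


Paternity Index calculation:
PI = P(allele|father) / P(allele|random)
PI = 0.5 / 0.059
PI = 8.47

8.47


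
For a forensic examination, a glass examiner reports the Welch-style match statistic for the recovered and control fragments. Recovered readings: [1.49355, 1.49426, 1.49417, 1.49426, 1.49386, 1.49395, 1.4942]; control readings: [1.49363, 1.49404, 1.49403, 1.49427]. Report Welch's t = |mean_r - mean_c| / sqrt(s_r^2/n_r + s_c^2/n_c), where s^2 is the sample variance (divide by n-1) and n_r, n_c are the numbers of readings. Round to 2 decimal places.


Welch's t-criterion for glass RI comparison:
Recovered mean = sum / n_r = 10.45825 / 7 = 1.4940357
Control mean = sum / n_c = 5.97597 / 4 = 1.4939925
Recovered sample variance s_r^2 = 6.99619e-08
Control sample variance s_c^2 = 7.06917e-08
Welch SE (unpooled) = sqrt(s_r^2/n_r + s_c^2/n_c) = sqrt(9.99456e-09 + 1.76729e-08) = sqrt(2.76675e-08) = 0.000166336
|mean_r - mean_c| = 4.32143e-05
t = 4.32143e-05 / 0.000166336 = 0.26

0.26


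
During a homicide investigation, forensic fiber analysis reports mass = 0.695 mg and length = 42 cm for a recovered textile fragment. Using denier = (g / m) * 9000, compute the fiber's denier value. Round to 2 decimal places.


Denier calculation:
Mass in grams = 0.695 mg / 1000 = 0.000695 g
Length in meters = 42 cm / 100 = 0.42 m
Linear density = mass / length = 0.000695 / 0.42 = 0.00165476 g/m
Denier = (g/m) * 9000 = 0.00165476 * 9000 = 14.89

14.89


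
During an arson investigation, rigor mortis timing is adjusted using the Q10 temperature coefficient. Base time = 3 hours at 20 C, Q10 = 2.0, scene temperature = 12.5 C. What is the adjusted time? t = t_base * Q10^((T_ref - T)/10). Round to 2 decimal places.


Rigor mortis time adjustment:
Exponent = (T_ref - T_actual) / 10 = (20 - 12.5) / 10 = 0.75
Q10 factor = 2.0^0.75 = 1.68179
t_adjusted = 3 * 1.68179 = 5.05 hours

5.05


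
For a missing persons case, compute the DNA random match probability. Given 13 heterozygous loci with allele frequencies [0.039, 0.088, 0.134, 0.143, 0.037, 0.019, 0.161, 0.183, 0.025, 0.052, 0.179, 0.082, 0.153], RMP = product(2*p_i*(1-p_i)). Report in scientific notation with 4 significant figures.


Computing RMP for 13 loci:
Locus 1: 2 * 0.039 * 0.961 = 0.074958
Locus 2: 2 * 0.088 * 0.912 = 0.160512
Locus 3: 2 * 0.134 * 0.866 = 0.232088
Locus 4: 2 * 0.143 * 0.857 = 0.245102
Locus 5: 2 * 0.037 * 0.963 = 0.071262
Locus 6: 2 * 0.019 * 0.981 = 0.037278
Locus 7: 2 * 0.161 * 0.839 = 0.270158
Locus 8: 2 * 0.183 * 0.817 = 0.299022
Locus 9: 2 * 0.025 * 0.975 = 0.04875
Locus 10: 2 * 0.052 * 0.948 = 0.098592
Locus 11: 2 * 0.179 * 0.821 = 0.293918
Locus 12: 2 * 0.082 * 0.918 = 0.150552
Locus 13: 2 * 0.153 * 0.847 = 0.259182
RMP = 8.096e-12

8.096e-12


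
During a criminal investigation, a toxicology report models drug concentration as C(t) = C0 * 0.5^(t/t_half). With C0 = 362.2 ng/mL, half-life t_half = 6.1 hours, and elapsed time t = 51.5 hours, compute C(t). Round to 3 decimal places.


Drug concentration decay:
Number of half-lives = t / t_half = 51.5 / 6.1 = 8.442623
Decay factor = 0.5^8.442623 = 0.0028742
C(t) = 362.2 * 0.0028742 = 1.041 ng/mL

1.041


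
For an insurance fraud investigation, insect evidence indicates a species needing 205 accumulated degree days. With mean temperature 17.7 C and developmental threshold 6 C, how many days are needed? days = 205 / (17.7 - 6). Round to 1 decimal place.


Insect development time:
Effective temperature = avg_temp - T_base = 17.7 - 6 = 11.7 C
Days = ADD / effective_temp = 205 / 11.7 = 17.5 days

17.5


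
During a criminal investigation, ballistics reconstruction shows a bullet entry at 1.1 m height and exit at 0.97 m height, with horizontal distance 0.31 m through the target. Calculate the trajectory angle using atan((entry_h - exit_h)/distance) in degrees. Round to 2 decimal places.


Bullet trajectory angle:
Height difference = 1.1 - 0.97 = 0.13 m
angle = atan(0.13 / 0.31)
angle = atan(0.419355)
angle = 22.75 degrees

22.75


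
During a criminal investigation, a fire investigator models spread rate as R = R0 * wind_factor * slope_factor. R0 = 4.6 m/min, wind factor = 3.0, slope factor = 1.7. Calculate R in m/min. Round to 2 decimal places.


Fire spread rate calculation:
R = R0 * wind_factor * slope_factor
= 4.6 * 3.0 * 1.7
= 13.8 * 1.7
= 23.46 m/min

23.46


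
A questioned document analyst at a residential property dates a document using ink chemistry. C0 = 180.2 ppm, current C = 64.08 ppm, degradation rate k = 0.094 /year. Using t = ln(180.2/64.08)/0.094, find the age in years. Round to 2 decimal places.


Document age estimation:
C0/C = 180.2 / 64.08 = 2.81211
ln(C0/C) = 1.033935
t = 1.033935 / 0.094 = 11.00 years

11.00


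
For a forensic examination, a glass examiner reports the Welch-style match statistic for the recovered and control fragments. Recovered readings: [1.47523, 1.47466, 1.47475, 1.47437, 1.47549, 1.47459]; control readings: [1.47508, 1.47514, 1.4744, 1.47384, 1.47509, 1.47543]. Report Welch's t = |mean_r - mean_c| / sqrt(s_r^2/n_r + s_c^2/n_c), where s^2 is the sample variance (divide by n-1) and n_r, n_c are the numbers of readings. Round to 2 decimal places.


Welch's t-criterion for glass RI comparison:
Recovered mean = sum / n_r = 8.84909 / 6 = 1.4748483
Control mean = sum / n_c = 8.84898 / 6 = 1.47483
Recovered sample variance s_r^2 = 1.79617e-07
Control sample variance s_c^2 = 3.5024e-07
Welch SE (unpooled) = sqrt(s_r^2/n_r + s_c^2/n_c) = sqrt(2.99361e-08 + 5.83733e-08) = sqrt(8.83094e-08) = 0.000297169
|mean_r - mean_c| = 1.83333e-05
t = 1.83333e-05 / 0.000297169 = 0.06

0.06


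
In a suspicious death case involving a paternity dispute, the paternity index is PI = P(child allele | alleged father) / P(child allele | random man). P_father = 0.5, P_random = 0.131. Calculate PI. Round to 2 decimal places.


Paternity Index calculation:
PI = P(allele|father) / P(allele|random)
PI = 0.5 / 0.131
PI = 3.82

3.82


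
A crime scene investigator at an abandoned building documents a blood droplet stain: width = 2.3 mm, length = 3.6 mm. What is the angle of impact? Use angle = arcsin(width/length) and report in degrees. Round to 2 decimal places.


Blood spatter impact angle calculation:
width / length = 2.3 / 3.6 = 0.638889
angle = arcsin(0.638889)
angle = 39.71 degrees

39.71


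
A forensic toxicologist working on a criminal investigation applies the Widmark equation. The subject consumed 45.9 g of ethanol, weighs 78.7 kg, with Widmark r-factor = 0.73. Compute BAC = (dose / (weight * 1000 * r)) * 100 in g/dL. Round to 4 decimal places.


Applying the Widmark formula:
BAC = (dose_g / (body_wt * 1000 * r)) * 100
Denominator = 78.7 * 1000 * 0.73 = 57451
BAC = (45.9 / 57451) * 100
BAC = 0.0799 g/dL

0.0799


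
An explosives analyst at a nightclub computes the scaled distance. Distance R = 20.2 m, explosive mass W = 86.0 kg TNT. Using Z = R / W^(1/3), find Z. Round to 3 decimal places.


Scaled distance calculation:
W^(1/3) = 86.0^(1/3) = 4.414005
Z = R / W^(1/3) = 20.2 / 4.414005
Z = 4.576 m/kg^(1/3)

4.576


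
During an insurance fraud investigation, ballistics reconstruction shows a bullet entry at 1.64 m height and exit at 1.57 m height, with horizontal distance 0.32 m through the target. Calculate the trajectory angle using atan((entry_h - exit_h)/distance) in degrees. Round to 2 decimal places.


Bullet trajectory angle:
Height difference = 1.64 - 1.57 = 0.07 m
angle = atan(0.07 / 0.32)
angle = atan(0.21875)
angle = 12.34 degrees

12.34


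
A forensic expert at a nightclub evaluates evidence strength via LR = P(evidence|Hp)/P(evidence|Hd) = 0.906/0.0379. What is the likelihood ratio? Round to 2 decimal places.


Likelihood ratio calculation:
LR = P(E|Hp) / P(E|Hd)
LR = 0.906 / 0.0379
LR = 23.91

23.91


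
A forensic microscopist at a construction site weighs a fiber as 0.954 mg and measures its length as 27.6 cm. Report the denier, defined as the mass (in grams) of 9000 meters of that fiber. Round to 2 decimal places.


Denier calculation:
Mass in grams = 0.954 mg / 1000 = 0.000954 g
Length in meters = 27.6 cm / 100 = 0.276 m
Linear density = mass / length = 0.000954 / 0.276 = 0.00345652 g/m
Denier = (g/m) * 9000 = 0.00345652 * 9000 = 31.11

31.11
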